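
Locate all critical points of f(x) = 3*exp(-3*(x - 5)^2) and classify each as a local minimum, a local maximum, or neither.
f'(x) = 18*(5 - x)*exp(-3*(x - 5)^2)

Solve f'(x) = 0:
  f'(x) = (90 - 18*x)·exp(-3*(x - 5)^2) and exp(-3*(x - 5)^2) > 0 for every x, so f'(x) = 0 ⇔ 90 - 18*x = 0.
  Factor: 90 - 18*x = -18*(x - 5) = 0.
  ⇒ x = 5

f''(x) = 18*(6*(x - 5)^2 - 1)*exp(-3*(x - 5)^2)
Second-derivative test at each critical point:
  f''(5) = -18 < 0 → local maximum

Critical points: x = 5 (local maximum)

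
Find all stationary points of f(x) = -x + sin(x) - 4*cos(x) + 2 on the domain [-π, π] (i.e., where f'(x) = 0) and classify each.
f'(x) = 4*sin(x) + cos(x) - 1

Solve f'(x) = 0 on [-π, π]:
  f'(x) = 0 ⇔ 4*sin(x) + cos(x) = 1. Write the left side as R·cos(x + φ) with R = √(1² + (-4)²) = sqrt(17), cos φ = sqrt(17)/17, sin φ = -4*sqrt(17)/17; then cos(x + φ) = sqrt(17)/17. Solve for x and keep the solutions lying in [-π, π].
  ⇒ x = 0, pi - atan(8/15) ≈ 2.6516

f''(x) = -sin(x) + 4*cos(x)
Second-derivative test at each critical point:
  f''(0) = 4 > 0 → local minimum
  f''(2.6516) = -4 < 0 → local maximum

Critical points: x = 0 (local minimum); x = pi - atan(8/15) ≈ 2.6516 (local maximum)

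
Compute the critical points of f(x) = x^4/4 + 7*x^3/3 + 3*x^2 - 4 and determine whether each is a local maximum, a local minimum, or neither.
f'(x) = x*(x^2 + 7*x + 6)

Solve f'(x) = 0:
  Factor: x^3 + 7*x^2 + 6*x = x*(x + 1)*(x + 6) = 0.
  ⇒ x = -6, -1, 0

f''(x) = 3*x^2 + 14*x + 6
Second-derivative test at each critical point:
  f''(-6) = 30 > 0 → local minimum
  f''(-1) = -5 < 0 → local maximum
  f''(0) = 6 > 0 → local minimum

Critical points: x = -6 (local minimum); x = -1 (local maximum); x = 0 (local minimum)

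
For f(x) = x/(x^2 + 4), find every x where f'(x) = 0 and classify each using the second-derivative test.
f'(x) = (4 - x^2)/(x^4 + 8*x^2 + 16)

Solve f'(x) = 0:
  f'(x) = -(x - 2)*(x + 2)/(x^2 + 4)^2; the denominator is positive wherever f is defined, so f'(x) = 0 ⇔ 4 - x^2 = 0.
  Factor: 4 - x^2 = -(x - 2)*(x + 2) = 0.
  ⇒ x = -2, 2

f''(x) = 2*x*(x^2 - 12)/(x^2 + 4)^3
Second-derivative test at each critical point:
  f''(-2) = 1/16 > 0 → local minimum
  f''(2) = -1/16 < 0 → local maximum

Critical points: x = -2 (local minimum); x = 2 (local maximum)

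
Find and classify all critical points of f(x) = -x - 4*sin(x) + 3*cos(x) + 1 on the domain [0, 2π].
f'(x) = -3*sin(x) - 4*cos(x) - 1

Solve f'(x) = 0 on [0, 2π]:
  f'(x) = 0 ⇔ -3*sin(x) - 4*cos(x) = 1. Write the left side as R·cos(x + φ) with R = √((-4)² + 3²) = 5, cos φ = -4/5, sin φ = 3/5; then cos(x + φ) = 1/5. Solve for x and keep the solutions lying in [0, 2π].
  ⇒ x = atan((-3 + 8*sqrt(6))/(-6*sqrt(6) - 4)) + pi ≈ 2.4157, atan((-8*sqrt(6) - 3)/(-4 + 6*sqrt(6))) + 2*pi ≈ 5.1545

f''(x) = 4*sin(x) - 3*cos(x)
Second-derivative test at each critical point:
  f''(2.4157) = 4.8990 > 0 → local minimum
  f''(5.1545) = -4.8990 < 0 → local maximum

Critical points: x = atan((-3 + 8*sqrt(6))/(-6*sqrt(6) - 4)) + pi ≈ 2.4157 (local minimum); x = atan((-8*sqrt(6) - 3)/(-4 + 6*sqrt(6))) + 2*pi ≈ 5.1545 (local maximum)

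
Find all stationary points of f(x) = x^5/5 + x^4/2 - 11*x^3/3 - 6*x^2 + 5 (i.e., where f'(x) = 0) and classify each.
f'(x) = x*(x^3 + 2*x^2 - 11*x - 12)

Solve f'(x) = 0:
  Factor: x^4 + 2*x^3 - 11*x^2 - 12*x = x*(x - 3)*(x + 1)*(x + 4) = 0.
  ⇒ x = -4, -1, 0, 3

f''(x) = 4*x^3 + 6*x^2 - 22*x - 12
Second-derivative test at each critical point:
  f''(-4) = -84 < 0 → local maximum
  f''(-1) = 12 > 0 → local minimum
  f''(0) = -12 < 0 → local maximum
  f''(3) = 84 > 0 → local minimum

Critical points: x = -4 (local maximum); x = -1 (local minimum); x = 0 (local maximum); x = 3 (local minimum)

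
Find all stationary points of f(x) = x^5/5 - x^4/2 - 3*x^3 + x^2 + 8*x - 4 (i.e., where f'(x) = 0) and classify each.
f'(x) = x^4 - 2*x^3 - 9*x^2 + 2*x + 8

Solve f'(x) = 0:
  Factor: x^4 - 2*x^3 - 9*x^2 + 2*x + 8 = (x - 4)*(x - 1)*(x + 1)*(x + 2) = 0.
  ⇒ x = -2, -1, 1, 4

f''(x) = 4*x^3 - 6*x^2 - 18*x + 2
Second-derivative test at each critical point:
  f''(-2) = -18 < 0 → local maximum
  f''(-1) = 10 > 0 → local minimum
  f''(1) = -18 < 0 → local maximum
  f''(4) = 90 > 0 → local minimum

Critical points: x = -2 (local maximum); x = -1 (local minimum); x = 1 (local maximum); x = 4 (local minimum)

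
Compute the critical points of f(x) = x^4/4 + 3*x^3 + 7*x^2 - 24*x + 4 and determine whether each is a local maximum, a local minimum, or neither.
f'(x) = x^3 + 9*x^2 + 14*x - 24

Solve f'(x) = 0:
  Factor: x^3 + 9*x^2 + 14*x - 24 = (x - 1)*(x + 4)*(x + 6) = 0.
  ⇒ x = -6, -4, 1

f''(x) = 3*x^2 + 18*x + 14
Second-derivative test at each critical point:
  f''(-6) = 14 > 0 → local minimum
  f''(-4) = -10 < 0 → local maximum
  f''(1) = 35 > 0 → local minimum

Critical points: x = -6 (local minimum); x = -4 (local maximum); x = 1 (local minimum)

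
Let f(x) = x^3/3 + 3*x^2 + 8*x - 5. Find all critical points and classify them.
f'(x) = x^2 + 6*x + 8

Solve f'(x) = 0:
  Factor: x^2 + 6*x + 8 = (x + 2)*(x + 4) = 0.
  ⇒ x = -4, -2

f''(x) = 2*x + 6
Second-derivative test at each critical point:
  f''(-4) = -2 < 0 → local maximum
  f''(-2) = 2 > 0 → local minimum

Critical points: x = -4 (local maximum); x = -2 (local minimum)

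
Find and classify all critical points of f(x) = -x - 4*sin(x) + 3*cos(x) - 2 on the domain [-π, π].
f'(x) = -3*sin(x) - 4*cos(x) - 1

Solve f'(x) = 0 on [-π, π]:
  f'(x) = 0 ⇔ -3*sin(x) - 4*cos(x) = 1. Write the left side as R·cos(x + φ) with R = √((-4)² + 3²) = 5, cos φ = -4/5, sin φ = 3/5; then cos(x + φ) = 1/5. Solve for x and keep the solutions lying in [-π, π].
  ⇒ x = atan((-8*sqrt(6) - 3)/(-4 + 6*sqrt(6))) ≈ -1.1287, atan((-3 + 8*sqrt(6))/(-6*sqrt(6) - 4)) + pi ≈ 2.4157

f''(x) = 4*sin(x) - 3*cos(x)
Second-derivative test at each critical point:
  f''(-1.1287) = -4.8990 < 0 → local maximum
  f''(2.4157) = 4.8990 > 0 → local minimum

Critical points: x = atan((-8*sqrt(6) - 3)/(-4 + 6*sqrt(6))) ≈ -1.1287 (local maximum); x = atan((-3 + 8*sqrt(6))/(-6*sqrt(6) - 4)) + pi ≈ 2.4157 (local minimum)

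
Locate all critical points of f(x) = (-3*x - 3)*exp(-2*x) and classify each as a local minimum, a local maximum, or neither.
f'(x) = 3*(2*x + 1)*exp(-2*x)

Solve f'(x) = 0:
  f'(x) = (6*x + 3)·exp(-2*x) and exp(-2*x) > 0 for every x, so f'(x) = 0 ⇔ 6*x + 3 = 0.
  Factor: 6*x + 3 = 3*(2*x + 1) = 0.
  ⇒ x = -1/2

f''(x) = -12*x*exp(-2*x)
Second-derivative test at each critical point:
  f''(-1/2) = 16.3097 > 0 → local minimum

Critical points: x = -1/2 (local minimum)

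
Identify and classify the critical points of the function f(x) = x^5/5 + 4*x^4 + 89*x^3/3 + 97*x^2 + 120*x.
f'(x) = x^4 + 16*x^3 + 89*x^2 + 194*x + 120

Solve f'(x) = 0:
  Factor: x^4 + 16*x^3 + 89*x^2 + 194*x + 120 = (x + 1)*(x + 4)*(x + 5)*(x + 6) = 0.
  ⇒ x = -6, -5, -4, -1

f''(x) = 4*x^3 + 48*x^2 + 178*x + 194
Second-derivative test at each critical point:
  f''(-6) = -10 < 0 → local maximum
  f''(-5) = 4 > 0 → local minimum
  f''(-4) = -6 < 0 → local maximum
  f''(-1) = 60 > 0 → local minimum

Critical points: x = -6 (local maximum); x = -5 (local minimum); x = -4 (local maximum); x = -1 (local minimum)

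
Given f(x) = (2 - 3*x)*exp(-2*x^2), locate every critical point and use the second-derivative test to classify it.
f'(x) = (4*x*(3*x - 2) - 3)*exp(-2*x^2)

Solve f'(x) = 0:
  f'(x) = (12*x^2 - 8*x - 3)·exp(-2*x^2) and exp(-2*x^2) > 0 for every x, so f'(x) = 0 ⇔ 12*x^2 - 8*x - 3 = 0.
  12*x^2 - 8*x - 3 = 0 has no rational roots; quadratic formula: x = (8 ± √208)/24.
  ⇒ x = 1/3 - sqrt(13)/6 ≈ -0.2676, 1/3 + sqrt(13)/6 ≈ 0.9343

f''(x) = 4*(4*x^2*(2 - 3*x) + 9*x - 2)*exp(-2*x^2)
Second-derivative test at each critical point:
  f''(-0.2676) = -12.4979 < 0 → local maximum
  f''(0.9343) = 2.5171 > 0 → local minimum

Critical points: x = 1/3 - sqrt(13)/6 ≈ -0.2676 (local maximum); x = 1/3 + sqrt(13)/6 ≈ 0.9343 (local minimum)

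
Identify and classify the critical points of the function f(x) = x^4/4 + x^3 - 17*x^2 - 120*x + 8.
f'(x) = x^3 + 3*x^2 - 34*x - 120

Solve f'(x) = 0:
  Factor: x^3 + 3*x^2 - 34*x - 120 = (x - 6)*(x + 4)*(x + 5) = 0.
  ⇒ x = -5, -4, 6

f''(x) = 3*x^2 + 6*x - 34
Second-derivative test at each critical point:
  f''(-5) = 11 > 0 → local minimum
  f''(-4) = -10 < 0 → local maximum
  f''(6) = 110 > 0 → local minimum

Critical points: x = -5 (local minimum); x = -4 (local maximum); x = 6 (local minimum)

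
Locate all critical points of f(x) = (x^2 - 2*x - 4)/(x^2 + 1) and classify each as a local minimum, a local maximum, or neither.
f'(x) = 2*(x^2 + 5*x - 1)/(x^4 + 2*x^2 + 1)

Solve f'(x) = 0:
  f'(x) = 2*(x^2 + 5*x - 1)/(x^2 + 1)^2; the denominator is positive wherever f is defined, so f'(x) = 0 ⇔ 2*x^2 + 10*x - 2 = 0.
  Factor: 2*x^2 + 10*x - 2 = 2*(x^2 + 5*x - 1); x^2 + 5*x - 1 = 0 has no rational roots; quadratic formula: x = (-5 ± √29)/2.
  ⇒ x = -sqrt(29)/2 - 5/2 ≈ -5.1926, -5/2 + sqrt(29)/2 ≈ 0.1926

f''(x) = 2*(-2*x^3 - 15*x^2 + 6*x + 5)/(x^6 + 3*x^4 + 3*x^2 + 1)
Second-derivative test at each critical point:
  f''(-5.1926) = -0.0138 < 0 → local maximum
  f''(0.1926) = 10.0138 > 0 → local minimum

Critical points: x = -sqrt(29)/2 - 5/2 ≈ -5.1926 (local maximum); x = -5/2 + sqrt(29)/2 ≈ 0.1926 (local minimum)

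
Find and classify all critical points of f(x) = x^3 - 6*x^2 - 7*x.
f'(x) = 3*x^2 - 12*x - 7

Solve f'(x) = 0:
  3*x^2 - 12*x - 7 = 0 has no rational roots; quadratic formula: x = (12 ± √228)/6.
  ⇒ x = 2 - sqrt(57)/3 ≈ -0.5166, 2 + sqrt(57)/3 ≈ 4.5166

f''(x) = 6*x - 12
Second-derivative test at each critical point:
  f''(-0.5166) = -15.0997 < 0 → local maximum
  f''(4.5166) = 15.0997 > 0 → local minimum

Critical points: x = 2 - sqrt(57)/3 ≈ -0.5166 (local maximum); x = 2 + sqrt(57)/3 ≈ 4.5166 (local minimum)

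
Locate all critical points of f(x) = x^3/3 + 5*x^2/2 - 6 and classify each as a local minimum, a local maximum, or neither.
f'(x) = x*(x + 5)

Solve f'(x) = 0:
  Factor: x^2 + 5*x = x*(x + 5) = 0.
  ⇒ x = -5, 0

f''(x) = 2*x + 5
Second-derivative test at each critical point:
  f''(-5) = -5 < 0 → local maximum
  f''(0) = 5 > 0 → local minimum

Critical points: x = -5 (local maximum); x = 0 (local minimum)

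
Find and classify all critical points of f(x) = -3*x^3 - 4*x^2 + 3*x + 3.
f'(x) = -9*x^2 - 8*x + 3

Solve f'(x) = 0:
  9*x^2 + 8*x - 3 = 0 has no rational roots; quadratic formula: x = (-8 ± √172)/18.
  ⇒ x = -sqrt(43)/9 - 4/9 ≈ -1.1730, -4/9 + sqrt(43)/9 ≈ 0.2842

f''(x) = -18*x - 8
Second-derivative test at each critical point:
  f''(-1.1730) = 13.1149 > 0 → local minimum
  f''(0.2842) = -13.1149 < 0 → local maximum

Critical points: x = -sqrt(43)/9 - 4/9 ≈ -1.1730 (local minimum); x = -4/9 + sqrt(43)/9 ≈ 0.2842 (local maximum)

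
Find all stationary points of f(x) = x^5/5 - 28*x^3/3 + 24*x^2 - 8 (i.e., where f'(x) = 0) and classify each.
f'(x) = x*(x^3 - 28*x + 48)

Solve f'(x) = 0:
  Factor: x^4 - 28*x^2 + 48*x = x*(x - 4)*(x - 2)*(x + 6) = 0.
  ⇒ x = -6, 0, 2, 4

f''(x) = 4*x^3 - 56*x + 48
Second-derivative test at each critical point:
  f''(-6) = -480 < 0 → local maximum
  f''(0) = 48 > 0 → local minimum
  f''(2) = -32 < 0 → local maximum
  f''(4) = 80 > 0 → local minimum

Critical points: x = -6 (local maximum); x = 0 (local minimum); x = 2 (local maximum); x = 4 (local minimum)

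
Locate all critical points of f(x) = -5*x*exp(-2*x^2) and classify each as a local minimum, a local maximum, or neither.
f'(x) = 5*(4*x^2 - 1)*exp(-2*x^2)

Solve f'(x) = 0:
  f'(x) = (20*x^2 - 5)·exp(-2*x^2) and exp(-2*x^2) > 0 for every x, so f'(x) = 0 ⇔ 20*x^2 - 5 = 0.
  Factor: 20*x^2 - 5 = 5*(2*x - 1)*(2*x + 1) = 0.
  ⇒ x = -1/2, 1/2

f''(x) = (-80*x^3 + 60*x)*exp(-2*x^2)
Second-derivative test at each critical point:
  f''(-1/2) = -12.1306 < 0 → local maximum
  f''(1/2) = 12.1306 > 0 → local minimum

Critical points: x = -1/2 (local maximum); x = 1/2 (local minimum)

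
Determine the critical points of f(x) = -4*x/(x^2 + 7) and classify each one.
f'(x) = 4*(x^2 - 7)/(x^2 + 7)^2

Solve f'(x) = 0:
  f'(x) = 4*(x^2 - 7)/(x^2 + 7)^2; the denominator is positive wherever f is defined, so f'(x) = 0 ⇔ 4*x^2 - 28 = 0.
  Factor: 4*x^2 - 28 = 4*(x^2 - 7); x^2 - 7 = 0 has no rational roots; quadratic formula: x = (0 ± √28)/2.
  ⇒ x = -sqrt(7) ≈ -2.6458, sqrt(7) ≈ 2.6458

f''(x) = 8*x*(21 - x^2)/(x^2 + 7)^3
Second-derivative test at each critical point:
  f''(-2.6458) = -0.1080 < 0 → local maximum
  f''(2.6458) = 0.1080 > 0 → local minimum

Critical points: x = -sqrt(7) ≈ -2.6458 (local maximum); x = sqrt(7) ≈ 2.6458 (local minimum)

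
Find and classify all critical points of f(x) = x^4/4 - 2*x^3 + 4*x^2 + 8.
f'(x) = x*(x^2 - 6*x + 8)

Solve f'(x) = 0:
  Factor: x^3 - 6*x^2 + 8*x = x*(x - 4)*(x - 2) = 0.
  ⇒ x = 0, 2, 4

f''(x) = 3*x^2 - 12*x + 8
Second-derivative test at each critical point:
  f''(0) = 8 > 0 → local minimum
  f''(2) = -4 < 0 → local maximum
  f''(4) = 8 > 0 → local minimum

Critical points: x = 0 (local minimum); x = 2 (local maximum); x = 4 (local minimum)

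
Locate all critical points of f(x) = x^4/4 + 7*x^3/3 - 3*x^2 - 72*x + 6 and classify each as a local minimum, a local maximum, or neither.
f'(x) = x^3 + 7*x^2 - 6*x - 72

Solve f'(x) = 0:
  Factor: x^3 + 7*x^2 - 6*x - 72 = (x - 3)*(x + 4)*(x + 6) = 0.
  ⇒ x = -6, -4, 3

f''(x) = 3*x^2 + 14*x - 6
Second-derivative test at each critical point:
  f''(-6) = 18 > 0 → local minimum
  f''(-4) = -14 < 0 → local maximum
  f''(3) = 63 > 0 → local minimum

Critical points: x = -6 (local minimum); x = -4 (local maximum); x = 3 (local minimum)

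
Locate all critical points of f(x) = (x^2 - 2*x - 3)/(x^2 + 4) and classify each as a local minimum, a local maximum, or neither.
f'(x) = 2*(x^2 + 7*x - 4)/(x^4 + 8*x^2 + 16)

Solve f'(x) = 0:
  f'(x) = 2*(x^2 + 7*x - 4)/(x^2 + 4)^2; the denominator is positive wherever f is defined, so f'(x) = 0 ⇔ 2*x^2 + 14*x - 8 = 0.
  Factor: 2*x^2 + 14*x - 8 = 2*(x^2 + 7*x - 4); x^2 + 7*x - 4 = 0 has no rational roots; quadratic formula: x = (-7 ± √65)/2.
  ⇒ x = -sqrt(65)/2 - 7/2 ≈ -7.5311, -7/2 + sqrt(65)/2 ≈ 0.5311

f''(x) = 2*(-2*x^3 - 21*x^2 + 24*x + 28)/(x^6 + 12*x^4 + 48*x^2 + 64)
Second-derivative test at each critical point:
  f''(-7.5311) = -0.0044 < 0 → local maximum
  f''(0.5311) = 0.8794 > 0 → local minimum

Critical points: x = -sqrt(65)/2 - 7/2 ≈ -7.5311 (local maximum); x = -7/2 + sqrt(65)/2 ≈ 0.5311 (local minimum)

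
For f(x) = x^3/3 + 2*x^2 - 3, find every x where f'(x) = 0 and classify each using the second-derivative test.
f'(x) = x*(x + 4)

Solve f'(x) = 0:
  Factor: x^2 + 4*x = x*(x + 4) = 0.
  ⇒ x = -4, 0

f''(x) = 2*x + 4
Second-derivative test at each critical point:
  f''(-4) = -4 < 0 → local maximum
  f''(0) = 4 > 0 → local minimum

Critical points: x = -4 (local maximum); x = 0 (local minimum)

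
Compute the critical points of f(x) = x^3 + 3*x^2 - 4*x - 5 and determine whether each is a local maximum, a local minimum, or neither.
f'(x) = 3*x^2 + 6*x - 4

Solve f'(x) = 0:
  3*x^2 + 6*x - 4 = 0 has no rational roots; quadratic formula: x = (-6 ± √84)/6.
  ⇒ x = -sqrt(21)/3 - 1 ≈ -2.5275, -1 + sqrt(21)/3 ≈ 0.5275

f''(x) = 6*x + 6
Second-derivative test at each critical point:
  f''(-2.5275) = -9.1652 < 0 → local maximum
  f''(0.5275) = 9.1652 > 0 → local minimum

Critical points: x = -sqrt(21)/3 - 1 ≈ -2.5275 (local maximum); x = -1 + sqrt(21)/3 ≈ 0.5275 (local minimum)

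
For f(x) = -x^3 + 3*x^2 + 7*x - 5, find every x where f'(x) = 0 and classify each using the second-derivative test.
f'(x) = -3*x^2 + 6*x + 7

Solve f'(x) = 0:
  3*x^2 - 6*x - 7 = 0 has no rational roots; quadratic formula: x = (6 ± √120)/6.
  ⇒ x = 1 - sqrt(30)/3 ≈ -0.8257, 1 + sqrt(30)/3 ≈ 2.8257

f''(x) = 6 - 6*x
Second-derivative test at each critical point:
  f''(-0.8257) = 10.9545 > 0 → local minimum
  f''(2.8257) = -10.9545 < 0 → local maximum

Critical points: x = 1 - sqrt(30)/3 ≈ -0.8257 (local minimum); x = 1 + sqrt(30)/3 ≈ 2.8257 (local maximum)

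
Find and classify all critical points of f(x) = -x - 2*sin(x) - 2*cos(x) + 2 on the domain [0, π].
f'(x) = -2*sqrt(2)*cos(x + pi/4) - 1

Solve f'(x) = 0 on [0, π]:
  f'(x) = 0 ⇔ 2*sin(x) - 2*cos(x) = 1. Write the left side as R·cos(x + φ) with R = √((-2)² + (-2)²) = 2*sqrt(2), cos φ = -sqrt(2)/2, sin φ = -sqrt(2)/2; then cos(x + φ) = sqrt(2)/4. Solve for x and keep the solutions lying in [0, π].
  ⇒ x = atan((1 + sqrt(7))/(-1 + sqrt(7))) ≈ 1.1468

f''(x) = 2*sqrt(2)*sin(x + pi/4)
Second-derivative test at each critical point:
  f''(1.1468) = 2.6458 > 0 → local minimum

Critical points: x = atan((1 + sqrt(7))/(-1 + sqrt(7))) ≈ 1.1468 (local minimum)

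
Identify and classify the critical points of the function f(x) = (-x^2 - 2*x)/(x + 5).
f'(x) = (-x^2 - 10*x - 10)/(x^2 + 10*x + 25)

Solve f'(x) = 0:
  f'(x) = -(x^2 + 10*x + 10)/(x + 5)^2; the denominator is positive wherever f is defined, so f'(x) = 0 ⇔ -x^2 - 10*x - 10 = 0.
  x^2 + 10*x + 10 = 0 has no rational roots; quadratic formula: x = (-10 ± √60)/2.
  ⇒ x = -5 - sqrt(15) ≈ -8.8730, -5 + sqrt(15) ≈ -1.1270

f''(x) = -30/(x^3 + 15*x^2 + 75*x + 125)
Second-derivative test at each critical point:
  f''(-8.8730) = 0.5164 > 0 → local minimum
  f''(-1.1270) = -0.5164 < 0 → local maximum

Critical points: x = -5 - sqrt(15) ≈ -8.8730 (local minimum); x = -5 + sqrt(15) ≈ -1.1270 (local maximum)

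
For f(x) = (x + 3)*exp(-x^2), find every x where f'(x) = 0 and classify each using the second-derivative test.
f'(x) = (-2*x*(x + 3) + 1)*exp(-x^2)

Solve f'(x) = 0:
  f'(x) = (-2*x^2 - 6*x + 1)·exp(-x^2) and exp(-x^2) > 0 for every x, so f'(x) = 0 ⇔ -2*x^2 - 6*x + 1 = 0.
  2*x^2 + 6*x - 1 = 0 has no rational roots; quadratic formula: x = (-6 ± √44)/4.
  ⇒ x = -sqrt(11)/2 - 3/2 ≈ -3.1583, -3/2 + sqrt(11)/2 ≈ 0.1583

f''(x) = 2*(2*x^2*(x + 3) - 3*x - 3)*exp(-x^2)
Second-derivative test at each critical point:
  f''(-3.1583) = 3.088e-04 > 0 → local minimum
  f''(0.1583) = -6.4691 < 0 → local maximum

Critical points: x = -sqrt(11)/2 - 3/2 ≈ -3.1583 (local minimum); x = -3/2 + sqrt(11)/2 ≈ 0.1583 (local maximum)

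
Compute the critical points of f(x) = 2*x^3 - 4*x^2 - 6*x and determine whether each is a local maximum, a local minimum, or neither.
f'(x) = 6*x^2 - 8*x - 6

Solve f'(x) = 0:
  Factor: 6*x^2 - 8*x - 6 = 2*(3*x^2 - 4*x - 3); 3*x^2 - 4*x - 3 = 0 has no rational roots; quadratic formula: x = (4 ± √52)/6.
  ⇒ x = 2/3 - sqrt(13)/3 ≈ -0.5352, 2/3 + sqrt(13)/3 ≈ 1.8685

f''(x) = 12*x - 8
Second-derivative test at each critical point:
  f''(-0.5352) = -14.4222 < 0 → local maximum
  f''(1.8685) = 14.4222 > 0 → local minimum

Critical points: x = 2/3 - sqrt(13)/3 ≈ -0.5352 (local maximum); x = 2/3 + sqrt(13)/3 ≈ 1.8685 (local minimum)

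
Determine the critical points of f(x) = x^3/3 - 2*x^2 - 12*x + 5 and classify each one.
f'(x) = x^2 - 4*x - 12

Solve f'(x) = 0:
  Factor: x^2 - 4*x - 12 = (x - 6)*(x + 2) = 0.
  ⇒ x = -2, 6

f''(x) = 2*x - 4
Second-derivative test at each critical point:
  f''(-2) = -8 < 0 → local maximum
  f''(6) = 8 > 0 → local minimum

Critical points: x = -2 (local maximum); x = 6 (local minimum)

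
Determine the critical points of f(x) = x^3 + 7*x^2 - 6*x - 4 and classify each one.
f'(x) = 3*x^2 + 14*x - 6

Solve f'(x) = 0:
  3*x^2 + 14*x - 6 = 0 has no rational roots; quadratic formula: x = (-14 ± √268)/6.
  ⇒ x = -sqrt(67)/3 - 7/3 ≈ -5.0618, -7/3 + sqrt(67)/3 ≈ 0.3951

f''(x) = 6*x + 14
Second-derivative test at each critical point:
  f''(-5.0618) = -16.3707 < 0 → local maximum
  f''(0.3951) = 16.3707 > 0 → local minimum

Critical points: x = -sqrt(67)/3 - 7/3 ≈ -5.0618 (local maximum); x = -7/3 + sqrt(67)/3 ≈ 0.3951 (local minimum)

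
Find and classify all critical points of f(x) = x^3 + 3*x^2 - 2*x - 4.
f'(x) = 3*x^2 + 6*x - 2

Solve f'(x) = 0:
  3*x^2 + 6*x - 2 = 0 has no rational roots; quadratic formula: x = (-6 ± √60)/6.
  ⇒ x = -sqrt(15)/3 - 1 ≈ -2.2910, -1 + sqrt(15)/3 ≈ 0.2910

f''(x) = 6*x + 6
Second-derivative test at each critical point:
  f''(-2.2910) = -7.7460 < 0 → local maximum
  f''(0.2910) = 7.7460 > 0 → local minimum

Critical points: x = -sqrt(15)/3 - 1 ≈ -2.2910 (local maximum); x = -1 + sqrt(15)/3 ≈ 0.2910 (local minimum)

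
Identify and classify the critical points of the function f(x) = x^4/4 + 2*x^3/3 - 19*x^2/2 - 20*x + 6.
f'(x) = x^3 + 2*x^2 - 19*x - 20

Solve f'(x) = 0:
  Factor: x^3 + 2*x^2 - 19*x - 20 = (x - 4)*(x + 1)*(x + 5) = 0.
  ⇒ x = -5, -1, 4

f''(x) = 3*x^2 + 4*x - 19
Second-derivative test at each critical point:
  f''(-5) = 36 > 0 → local minimum
  f''(-1) = -20 < 0 → local maximum
  f''(4) = 45 > 0 → local minimum

Critical points: x = -5 (local minimum); x = -1 (local maximum); x = 4 (local minimum)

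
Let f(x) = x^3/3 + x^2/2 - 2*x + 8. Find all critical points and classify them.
f'(x) = x^2 + x - 2

Solve f'(x) = 0:
  Factor: x^2 + x - 2 = (x - 1)*(x + 2) = 0.
  ⇒ x = -2, 1

f''(x) = 2*x + 1
Second-derivative test at each critical point:
  f''(-2) = -3 < 0 → local maximum
  f''(1) = 3 > 0 → local minimum

Critical points: x = -2 (local maximum); x = 1 (local minimum)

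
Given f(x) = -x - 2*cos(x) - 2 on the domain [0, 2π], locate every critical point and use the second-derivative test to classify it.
f'(x) = 2*sin(x) - 1

Solve f'(x) = 0 on [0, 2π]:
  f'(x) = 0 ⇔ sin(x) = 1/2, i.e. x = arcsin(1/2) + 2nπ or x = π − arcsin(1/2) + 2nπ; keep the solutions lying in [0, 2π].
  ⇒ x = pi/6 ≈ 0.5236, 5*pi/6 ≈ 2.6180

f''(x) = 2*cos(x)
Second-derivative test at each critical point:
  f''(0.5236) = 1.7321 > 0 → local minimum
  f''(2.6180) = -1.7321 < 0 → local maximum

Critical points: x = pi/6 ≈ 0.5236 (local minimum); x = 5*pi/6 ≈ 2.6180 (local maximum)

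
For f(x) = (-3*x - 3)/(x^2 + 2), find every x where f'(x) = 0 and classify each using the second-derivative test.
f'(x) = 3*(-x^2 + 2*x*(x + 1) - 2)/(x^2 + 2)^2

Solve f'(x) = 0:
  f'(x) = 3*(x^2 + 2*x - 2)/(x^2 + 2)^2; the denominator is positive wherever f is defined, so f'(x) = 0 ⇔ 3*x^2 + 6*x - 6 = 0.
  Factor: 3*x^2 + 6*x - 6 = 3*(x^2 + 2*x - 2); x^2 + 2*x - 2 = 0 has no rational roots; quadratic formula: x = (-2 ± √12)/2.
  ⇒ x = -sqrt(3) - 1 ≈ -2.7321, -1 + sqrt(3) ≈ 0.7321

f''(x) = 6*(-4*x^2*(x + 1) + (3*x + 1)*(x^2 + 2))/(x^2 + 2)^3
Second-derivative test at each critical point:
  f''(-2.7321) = -0.1160 < 0 → local maximum
  f''(0.7321) = 1.6160 > 0 → local minimum

Critical points: x = -sqrt(3) - 1 ≈ -2.7321 (local maximum); x = -1 + sqrt(3) ≈ 0.7321 (local minimum)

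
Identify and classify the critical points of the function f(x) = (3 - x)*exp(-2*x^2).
f'(x) = (4*x*(x - 3) - 1)*exp(-2*x^2)

Solve f'(x) = 0:
  f'(x) = (4*x^2 - 12*x - 1)·exp(-2*x^2) and exp(-2*x^2) > 0 for every x, so f'(x) = 0 ⇔ 4*x^2 - 12*x - 1 = 0.
  4*x^2 - 12*x - 1 = 0 has no rational roots; quadratic formula: x = (12 ± √160)/8.
  ⇒ x = 3/2 - sqrt(10)/2 ≈ -0.0811, 3/2 + sqrt(10)/2 ≈ 3.0811

f''(x) = 4*(4*x^2*(3 - x) + 3*x - 3)*exp(-2*x^2)
Second-derivative test at each critical point:
  f''(-0.0811) = -12.4837 < 0 → local maximum
  f''(3.0811) = 7.181e-08 > 0 → local minimum

Critical points: x = 3/2 - sqrt(10)/2 ≈ -0.0811 (local maximum); x = 3/2 + sqrt(10)/2 ≈ 3.0811 (local minimum)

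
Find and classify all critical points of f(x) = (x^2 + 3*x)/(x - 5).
f'(x) = (x^2 - 10*x - 15)/(x^2 - 10*x + 25)

Solve f'(x) = 0:
  f'(x) = (x^2 - 10*x - 15)/(x - 5)^2; the denominator is positive wherever f is defined, so f'(x) = 0 ⇔ x^2 - 10*x - 15 = 0.
  x^2 - 10*x - 15 = 0 has no rational roots; quadratic formula: x = (10 ± √160)/2.
  ⇒ x = 5 - 2*sqrt(10) ≈ -1.3246, 5 + 2*sqrt(10) ≈ 11.3246

f''(x) = 80/(x^3 - 15*x^2 + 75*x - 125)
Second-derivative test at each critical point:
  f''(-1.3246) = -0.3162 < 0 → local maximum
  f''(11.3246) = 0.3162 > 0 → local minimum

Critical points: x = 5 - 2*sqrt(10) ≈ -1.3246 (local maximum); x = 5 + 2*sqrt(10) ≈ 11.3246 (local minimum)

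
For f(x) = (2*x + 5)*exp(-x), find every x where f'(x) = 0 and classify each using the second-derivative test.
f'(x) = (-2*x - 3)*exp(-x)

Solve f'(x) = 0:
  f'(x) = (-2*x - 3)·exp(-x) and exp(-x) > 0 for every x, so f'(x) = 0 ⇔ -2*x - 3 = 0.
  -2*x - 3 = 0.
  ⇒ x = -3/2

f''(x) = (2*x + 1)*exp(-x)
Second-derivative test at each critical point:
  f''(-3/2) = -8.9634 < 0 → local maximum

Critical points: x = -3/2 (local maximum)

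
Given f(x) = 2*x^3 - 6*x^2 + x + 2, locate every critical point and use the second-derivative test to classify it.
f'(x) = 6*x^2 - 12*x + 1

Solve f'(x) = 0:
  6*x^2 - 12*x + 1 = 0 has no rational roots; quadratic formula: x = (12 ± √120)/12.
  ⇒ x = 1 - sqrt(30)/6 ≈ 0.0871, sqrt(30)/6 + 1 ≈ 1.9129

f''(x) = 12*x - 12
Second-derivative test at each critical point:
  f''(0.0871) = -10.9545 < 0 → local maximum
  f''(1.9129) = 10.9545 > 0 → local minimum

Critical points: x = 1 - sqrt(30)/6 ≈ 0.0871 (local maximum); x = sqrt(30)/6 + 1 ≈ 1.9129 (local minimum)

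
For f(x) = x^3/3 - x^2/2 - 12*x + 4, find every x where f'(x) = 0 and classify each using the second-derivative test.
f'(x) = x^2 - x - 12

Solve f'(x) = 0:
  Factor: x^2 - x - 12 = (x - 4)*(x + 3) = 0.
  ⇒ x = -3, 4

f''(x) = 2*x - 1
Second-derivative test at each critical point:
  f''(-3) = -7 < 0 → local maximum
  f''(4) = 7 > 0 → local minimum

Critical points: x = -3 (local maximum); x = 4 (local minimum)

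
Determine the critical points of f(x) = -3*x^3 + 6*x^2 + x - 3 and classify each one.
f'(x) = -9*x^2 + 12*x + 1

Solve f'(x) = 0:
  9*x^2 - 12*x - 1 = 0 has no rational roots; quadratic formula: x = (12 ± √180)/18.
  ⇒ x = 2/3 - sqrt(5)/3 ≈ -0.0787, 2/3 + sqrt(5)/3 ≈ 1.4120

f''(x) = 12 - 18*x
Second-derivative test at each critical point:
  f''(-0.0787) = 13.4164 > 0 → local minimum
  f''(1.4120) = -13.4164 < 0 → local maximum

Critical points: x = 2/3 - sqrt(5)/3 ≈ -0.0787 (local minimum); x = 2/3 + sqrt(5)/3 ≈ 1.4120 (local maximum)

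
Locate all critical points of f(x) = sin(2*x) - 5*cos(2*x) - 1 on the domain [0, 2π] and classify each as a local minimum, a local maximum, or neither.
f'(x) = 10*sin(2*x) + 2*cos(2*x)

Solve f'(x) = 0 on [0, 2π]:
  f'(x) = 0 ⇔ cos(2*x) = -5*sin(2*x) ⇔ tan(2*x) = -1/5, i.e. 2*x = arctan(-1/5) + nπ; keep the solutions lying in [0, 2π].
  ⇒ x = -atan(1/5)/2 + pi/2 ≈ 1.4721, pi - atan(1/5)/2 ≈ 3.0429, -atan(1/5)/2 + 3*pi/2 ≈ 4.6137, -atan(1/5)/2 + 2*pi ≈ 6.1845

f''(x) = -4*sin(2*x) + 20*cos(2*x)
Second-derivative test at each critical point:
  f''(1.4721) = -20.3961 < 0 → local maximum
  f''(3.0429) = 20.3961 > 0 → local minimum
  f''(4.6137) = -20.3961 < 0 → local maximum
  f''(6.1845) = 20.3961 > 0 → local minimum

Critical points: x = -atan(1/5)/2 + pi/2 ≈ 1.4721 (local maximum); x = pi - atan(1/5)/2 ≈ 3.0429 (local minimum); x = -atan(1/5)/2 + 3*pi/2 ≈ 4.6137 (local maximum); x = -atan(1/5)/2 + 2*pi ≈ 6.1845 (local minimum)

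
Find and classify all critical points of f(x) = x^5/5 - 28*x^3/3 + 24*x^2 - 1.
f'(x) = x*(x^3 - 28*x + 48)

Solve f'(x) = 0:
  Factor: x^4 - 28*x^2 + 48*x = x*(x - 4)*(x - 2)*(x + 6) = 0.
  ⇒ x = -6, 0, 2, 4

f''(x) = 4*x^3 - 56*x + 48
Second-derivative test at each critical point:
  f''(-6) = -480 < 0 → local maximum
  f''(0) = 48 > 0 → local minimum
  f''(2) = -32 < 0 → local maximum
  f''(4) = 80 > 0 → local minimum

Critical points: x = -6 (local maximum); x = 0 (local minimum); x = 2 (local maximum); x = 4 (local minimum)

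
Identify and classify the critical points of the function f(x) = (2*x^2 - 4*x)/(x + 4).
f'(x) = 2*(x^2 + 8*x - 8)/(x^2 + 8*x + 16)

Solve f'(x) = 0:
  f'(x) = 2*(x^2 + 8*x - 8)/(x + 4)^2; the denominator is positive wherever f is defined, so f'(x) = 0 ⇔ 2*x^2 + 16*x - 16 = 0.
  Factor: 2*x^2 + 16*x - 16 = 2*(x^2 + 8*x - 8); x^2 + 8*x - 8 = 0 has no rational roots; quadratic formula: x = (-8 ± √96)/2.
  ⇒ x = -2*sqrt(6) - 4 ≈ -8.8990, -4 + 2*sqrt(6) ≈ 0.8990

f''(x) = 96/(x^3 + 12*x^2 + 48*x + 64)
Second-derivative test at each critical point:
  f''(-8.8990) = -0.8165 < 0 → local maximum
  f''(0.8990) = 0.8165 > 0 → local minimum

Critical points: x = -2*sqrt(6) - 4 ≈ -8.8990 (local maximum); x = -4 + 2*sqrt(6) ≈ 0.8990 (local minimum)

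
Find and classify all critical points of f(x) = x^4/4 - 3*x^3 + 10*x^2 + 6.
f'(x) = x*(x^2 - 9*x + 20)

Solve f'(x) = 0:
  Factor: x^3 - 9*x^2 + 20*x = x*(x - 5)*(x - 4) = 0.
  ⇒ x = 0, 4, 5

f''(x) = 3*x^2 - 18*x + 20
Second-derivative test at each critical point:
  f''(0) = 20 > 0 → local minimum
  f''(4) = -4 < 0 → local maximum
  f''(5) = 5 > 0 → local minimum

Critical points: x = 0 (local minimum); x = 4 (local maximum); x = 5 (local minimum)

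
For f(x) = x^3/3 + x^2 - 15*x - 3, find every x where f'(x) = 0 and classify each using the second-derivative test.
f'(x) = x^2 + 2*x - 15

Solve f'(x) = 0:
  Factor: x^2 + 2*x - 15 = (x - 3)*(x + 5) = 0.
  ⇒ x = -5, 3

f''(x) = 2*x + 2
Second-derivative test at each critical point:
  f''(-5) = -8 < 0 → local maximum
  f''(3) = 8 > 0 → local minimum

Critical points: x = -5 (local maximum); x = 3 (local minimum)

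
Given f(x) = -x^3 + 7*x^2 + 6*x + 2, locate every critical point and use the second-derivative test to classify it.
f'(x) = -3*x^2 + 14*x + 6

Solve f'(x) = 0:
  3*x^2 - 14*x - 6 = 0 has no rational roots; quadratic formula: x = (14 ± √268)/6.
  ⇒ x = 7/3 - sqrt(67)/3 ≈ -0.3951, 7/3 + sqrt(67)/3 ≈ 5.0618

f''(x) = 14 - 6*x
Second-derivative test at each critical point:
  f''(-0.3951) = 16.3707 > 0 → local minimum
  f''(5.0618) = -16.3707 < 0 → local maximum

Critical points: x = 7/3 - sqrt(67)/3 ≈ -0.3951 (local minimum); x = 7/3 + sqrt(67)/3 ≈ 5.0618 (local maximum)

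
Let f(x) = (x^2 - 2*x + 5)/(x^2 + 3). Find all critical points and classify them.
f'(x) = 2*(x^2 - 2*x - 3)/(x^4 + 6*x^2 + 9)

Solve f'(x) = 0:
  f'(x) = 2*(x - 3)*(x + 1)/(x^2 + 3)^2; the denominator is positive wherever f is defined, so f'(x) = 0 ⇔ 2*x^2 - 4*x - 6 = 0.
  Factor: 2*x^2 - 4*x - 6 = 2*(x - 3)*(x + 1) = 0.
  ⇒ x = -1, 3

f''(x) = 4*(-x^3 + 3*x^2 + 9*x - 3)/(x^6 + 9*x^4 + 27*x^2 + 27)
Second-derivative test at each critical point:
  f''(-1) = -1/2 < 0 → local maximum
  f''(3) = 1/18 > 0 → local minimum

Critical points: x = -1 (local maximum); x = 3 (local minimum)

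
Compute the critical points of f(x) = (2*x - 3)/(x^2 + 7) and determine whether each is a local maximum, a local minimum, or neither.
f'(x) = 2*(-x^2 + 3*x + 7)/(x^4 + 14*x^2 + 49)

Solve f'(x) = 0:
  f'(x) = -2*(x^2 - 3*x - 7)/(x^2 + 7)^2; the denominator is positive wherever f is defined, so f'(x) = 0 ⇔ -2*x^2 + 6*x + 14 = 0.
  Factor: -2*x^2 + 6*x + 14 = -2*(x^2 - 3*x - 7); x^2 - 3*x - 7 = 0 has no rational roots; quadratic formula: x = (3 ± √37)/2.
  ⇒ x = 3/2 - sqrt(37)/2 ≈ -1.5414, 3/2 + sqrt(37)/2 ≈ 4.5414

f''(x) = 2*(4*x^2*(2*x - 3) + 3*(1 - 2*x)*(x^2 + 7))/(x^2 + 7)^3
Second-derivative test at each critical point:
  f''(-1.5414) = 0.1384 > 0 → local minimum
  f''(4.5414) = -0.0159 < 0 → local maximum

Critical points: x = 3/2 - sqrt(37)/2 ≈ -1.5414 (local minimum); x = 3/2 + sqrt(37)/2 ≈ 4.5414 (local maximum)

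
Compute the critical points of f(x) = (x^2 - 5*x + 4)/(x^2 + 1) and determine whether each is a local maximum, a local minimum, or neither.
f'(x) = (5*x^2 - 6*x - 5)/(x^4 + 2*x^2 + 1)

Solve f'(x) = 0:
  f'(x) = (5*x^2 - 6*x - 5)/(x^2 + 1)^2; the denominator is positive wherever f is defined, so f'(x) = 0 ⇔ 5*x^2 - 6*x - 5 = 0.
  5*x^2 - 6*x - 5 = 0 has no rational roots; quadratic formula: x = (6 ± √136)/10.
  ⇒ x = 3/5 - sqrt(34)/5 ≈ -0.5662, 3/5 + sqrt(34)/5 ≈ 1.7662

f''(x) = 2*(-5*x^3 + 9*x^2 + 15*x - 3)/(x^6 + 3*x^4 + 3*x^2 + 1)
Second-derivative test at each critical point:
  f''(-0.5662) = -6.6872 < 0 → local maximum
  f''(1.7662) = 0.6872 > 0 → local minimum

Critical points: x = 3/5 - sqrt(34)/5 ≈ -0.5662 (local maximum); x = 3/5 + sqrt(34)/5 ≈ 1.7662 (local minimum)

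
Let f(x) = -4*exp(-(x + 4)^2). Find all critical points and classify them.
f'(x) = 8*(x + 4)*exp(-(x + 4)^2)

Solve f'(x) = 0:
  f'(x) = (8*x + 32)·exp(-(x + 4)^2) and exp(-(x + 4)^2) > 0 for every x, so f'(x) = 0 ⇔ 8*x + 32 = 0.
  Factor: 8*x + 32 = 8*(x + 4) = 0.
  ⇒ x = -4

f''(x) = 8*(1 - 2*(x + 4)^2)*exp(-(x + 4)^2)
Second-derivative test at each critical point:
  f''(-4) = 8 > 0 → local minimum

Critical points: x = -4 (local minimum)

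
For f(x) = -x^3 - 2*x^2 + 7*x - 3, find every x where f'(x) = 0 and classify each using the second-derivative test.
f'(x) = -3*x^2 - 4*x + 7

Solve f'(x) = 0:
  Factor: -3*x^2 - 4*x + 7 = -(x - 1)*(3*x + 7) = 0.
  ⇒ x = -7/3, 1

f''(x) = -6*x - 4
Second-derivative test at each critical point:
  f''(-7/3) = 10 > 0 → local minimum
  f''(1) = -10 < 0 → local maximum

Critical points: x = -7/3 (local minimum); x = 1 (local maximum)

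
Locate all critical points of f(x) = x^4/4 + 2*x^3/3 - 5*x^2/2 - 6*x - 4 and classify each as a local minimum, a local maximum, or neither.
f'(x) = x^3 + 2*x^2 - 5*x - 6

Solve f'(x) = 0:
  Factor: x^3 + 2*x^2 - 5*x - 6 = (x - 2)*(x + 1)*(x + 3) = 0.
  ⇒ x = -3, -1, 2

f''(x) = 3*x^2 + 4*x - 5
Second-derivative test at each critical point:
  f''(-3) = 10 > 0 → local minimum
  f''(-1) = -6 < 0 → local maximum
  f''(2) = 15 > 0 → local minimum

Critical points: x = -3 (local minimum); x = -1 (local maximum); x = 2 (local minimum)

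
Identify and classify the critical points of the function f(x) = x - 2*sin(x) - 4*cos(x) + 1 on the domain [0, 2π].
f'(x) = 4*sin(x) - 2*cos(x) + 1

Solve f'(x) = 0 on [0, 2π]:
  f'(x) = 0 ⇔ 4*sin(x) - 2*cos(x) = -1. Write the left side as R·cos(x + φ) with R = √((-2)² + (-4)²) = 2*sqrt(5), cos φ = -sqrt(5)/5, sin φ = -2*sqrt(5)/5; then cos(x + φ) = -sqrt(5)/10. Solve for x and keep the solutions lying in [0, 2π].
  ⇒ x = atan((-2 + sqrt(19))/(1 + 2*sqrt(19))) ≈ 0.2381, atan((-sqrt(19) - 2)/(1 - 2*sqrt(19))) + pi ≈ 3.8308

f''(x) = 2*sin(x) + 4*cos(x)
Second-derivative test at each critical point:
  f''(0.2381) = 4.3589 > 0 → local minimum
  f''(3.8308) = -4.3589 < 0 → local maximum

Critical points: x = atan((-2 + sqrt(19))/(1 + 2*sqrt(19))) ≈ 0.2381 (local minimum); x = atan((-sqrt(19) - 2)/(1 - 2*sqrt(19))) + pi ≈ 3.8308 (local maximum)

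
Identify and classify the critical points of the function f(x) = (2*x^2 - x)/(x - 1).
f'(x) = (2*x^2 - 4*x + 1)/(x^2 - 2*x + 1)

Solve f'(x) = 0:
  f'(x) = (2*x^2 - 4*x + 1)/(x - 1)^2; the denominator is positive wherever f is defined, so f'(x) = 0 ⇔ 2*x^2 - 4*x + 1 = 0.
  2*x^2 - 4*x + 1 = 0 has no rational roots; quadratic formula: x = (4 ± √8)/4.
  ⇒ x = 1 - sqrt(2)/2 ≈ 0.2929, sqrt(2)/2 + 1 ≈ 1.7071

f''(x) = 2/(x^3 - 3*x^2 + 3*x - 1)
Second-derivative test at each critical point:
  f''(0.2929) = -5.6569 < 0 → local maximum
  f''(1.7071) = 5.6569 > 0 → local minimum

Critical points: x = 1 - sqrt(2)/2 ≈ 0.2929 (local maximum); x = sqrt(2)/2 + 1 ≈ 1.7071 (local minimum)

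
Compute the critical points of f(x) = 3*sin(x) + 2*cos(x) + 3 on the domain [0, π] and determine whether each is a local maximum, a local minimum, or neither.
f'(x) = -2*sin(x) + 3*cos(x)

Solve f'(x) = 0 on [0, π]:
  f'(x) = 0 ⇔ 3*cos(x) = 2*sin(x) ⇔ tan(x) = 3/2, i.e. x = arctan(3/2) + nπ; keep the solutions lying in [0, π].
  ⇒ x = atan(3/2) ≈ 0.9828

f''(x) = -3*sin(x) - 2*cos(x)
Second-derivative test at each critical point:
  f''(0.9828) = -3.6056 < 0 → local maximum

Critical points: x = atan(3/2) ≈ 0.9828 (local maximum)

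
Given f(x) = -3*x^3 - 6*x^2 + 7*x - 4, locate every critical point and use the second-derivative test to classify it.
f'(x) = -9*x^2 - 12*x + 7

Solve f'(x) = 0:
  9*x^2 + 12*x - 7 = 0 has no rational roots; quadratic formula: x = (-12 ± √396)/18.
  ⇒ x = -sqrt(11)/3 - 2/3 ≈ -1.7722, -2/3 + sqrt(11)/3 ≈ 0.4389

f''(x) = -18*x - 12
Second-derivative test at each critical point:
  f''(-1.7722) = 19.8997 > 0 → local minimum
  f''(0.4389) = -19.8997 < 0 → local maximum

Critical points: x = -sqrt(11)/3 - 2/3 ≈ -1.7722 (local minimum); x = -2/3 + sqrt(11)/3 ≈ 0.4389 (local maximum)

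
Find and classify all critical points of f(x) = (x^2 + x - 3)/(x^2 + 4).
f'(x) = (-x^2 + 14*x + 4)/(x^4 + 8*x^2 + 16)

Solve f'(x) = 0:
  f'(x) = -(x^2 - 14*x - 4)/(x^2 + 4)^2; the denominator is positive wherever f is defined, so f'(x) = 0 ⇔ -x^2 + 14*x + 4 = 0.
  x^2 - 14*x - 4 = 0 has no rational roots; quadratic formula: x = (14 ± √212)/2.
  ⇒ x = 7 - sqrt(53) ≈ -0.2801, 7 + sqrt(53) ≈ 14.2801

f''(x) = 2*(x^3 - 21*x^2 - 12*x + 28)/(x^6 + 12*x^4 + 48*x^2 + 64)
Second-derivative test at each critical point:
  f''(-0.2801) = 0.8753 > 0 → local minimum
  f''(14.2801) = -3.368e-04 < 0 → local maximum

Critical points: x = 7 - sqrt(53) ≈ -0.2801 (local minimum); x = 7 + sqrt(53) ≈ 14.2801 (local maximum)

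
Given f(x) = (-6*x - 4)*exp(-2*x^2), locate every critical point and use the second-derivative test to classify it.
f'(x) = 2*(4*x*(3*x + 2) - 3)*exp(-2*x^2)

Solve f'(x) = 0:
  f'(x) = (24*x^2 + 16*x - 6)·exp(-2*x^2) and exp(-2*x^2) > 0 for every x, so f'(x) = 0 ⇔ 24*x^2 + 16*x - 6 = 0.
  Factor: 24*x^2 + 16*x - 6 = 2*(12*x^2 + 8*x - 3); 12*x^2 + 8*x - 3 = 0 has no rational roots; quadratic formula: x = (-8 ± √208)/24.
  ⇒ x = -sqrt(13)/6 - 1/3 ≈ -0.9343, -1/3 + sqrt(13)/6 ≈ 0.2676

f''(x) = 8*(-12*x^3 - 8*x^2 + 9*x + 2)*exp(-2*x^2)
Second-derivative test at each critical point:
  f''(-0.9343) = -5.0341 < 0 → local maximum
  f''(0.2676) = 24.9957 > 0 → local minimum

Critical points: x = -sqrt(13)/6 - 1/3 ≈ -0.9343 (local maximum); x = -1/3 + sqrt(13)/6 ≈ 0.2676 (local minimum)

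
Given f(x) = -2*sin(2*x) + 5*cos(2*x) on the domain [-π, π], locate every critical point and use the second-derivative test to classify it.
f'(x) = -10*sin(2*x) - 4*cos(2*x)

Solve f'(x) = 0 on [-π, π]:
  f'(x) = 0 ⇔ -2*cos(2*x) = 5*sin(2*x) ⇔ tan(2*x) = -2/5, i.e. 2*x = arctan(-2/5) + nπ; keep the solutions lying in [-π, π].
  ⇒ x = -pi/2 - atan(2/5)/2 ≈ -1.7610, -atan(2/5)/2 ≈ -0.1903, -atan(2/5)/2 + pi/2 ≈ 1.3805, pi - atan(2/5)/2 ≈ 2.9513

f''(x) = 8*sin(2*x) - 20*cos(2*x)
Second-derivative test at each critical point:
  f''(-1.7610) = 21.5407 > 0 → local minimum
  f''(-0.1903) = -21.5407 < 0 → local maximum
  f''(1.3805) = 21.5407 > 0 → local minimum
  f''(2.9513) = -21.5407 < 0 → local maximum

Critical points: x = -pi/2 - atan(2/5)/2 ≈ -1.7610 (local minimum); x = -atan(2/5)/2 ≈ -0.1903 (local maximum); x = -atan(2/5)/2 + pi/2 ≈ 1.3805 (local minimum); x = pi - atan(2/5)/2 ≈ 2.9513 (local maximum)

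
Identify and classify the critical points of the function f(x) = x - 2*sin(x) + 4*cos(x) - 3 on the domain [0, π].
f'(x) = -4*sin(x) - 2*cos(x) + 1

Solve f'(x) = 0 on [0, π]:
  f'(x) = 0 ⇔ -4*sin(x) - 2*cos(x) = -1. Write the left side as R·cos(x + φ) with R = √((-2)² + 4²) = 2*sqrt(5), cos φ = -sqrt(5)/5, sin φ = 2*sqrt(5)/5; then cos(x + φ) = -sqrt(5)/10. Solve for x and keep the solutions lying in [0, π].
  ⇒ x = atan((2 + sqrt(19))/(1 - 2*sqrt(19))) + pi ≈ 2.4524

f''(x) = 2*sin(x) - 4*cos(x)
Second-derivative test at each critical point:
  f''(2.4524) = 4.3589 > 0 → local minimum

Critical points: x = atan((2 + sqrt(19))/(1 - 2*sqrt(19))) + pi ≈ 2.4524 (local minimum)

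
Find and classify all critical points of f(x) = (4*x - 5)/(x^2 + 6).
f'(x) = 2*(-2*x^2 + 5*x + 12)/(x^4 + 12*x^2 + 36)

Solve f'(x) = 0:
  f'(x) = -2*(x - 4)*(2*x + 3)/(x^2 + 6)^2; the denominator is positive wherever f is defined, so f'(x) = 0 ⇔ -4*x^2 + 10*x + 24 = 0.
  Factor: -4*x^2 + 10*x + 24 = -2*(x - 4)*(2*x + 3) = 0.
  ⇒ x = -3/2, 4

f''(x) = 2*(4*x^2*(4*x - 5) + (5 - 12*x)*(x^2 + 6))/(x^2 + 6)^3
Second-derivative test at each critical point:
  f''(-3/2) = 32/99 > 0 → local minimum
  f''(4) = -1/22 < 0 → local maximum

Critical points: x = -3/2 (local minimum); x = 4 (local maximum)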